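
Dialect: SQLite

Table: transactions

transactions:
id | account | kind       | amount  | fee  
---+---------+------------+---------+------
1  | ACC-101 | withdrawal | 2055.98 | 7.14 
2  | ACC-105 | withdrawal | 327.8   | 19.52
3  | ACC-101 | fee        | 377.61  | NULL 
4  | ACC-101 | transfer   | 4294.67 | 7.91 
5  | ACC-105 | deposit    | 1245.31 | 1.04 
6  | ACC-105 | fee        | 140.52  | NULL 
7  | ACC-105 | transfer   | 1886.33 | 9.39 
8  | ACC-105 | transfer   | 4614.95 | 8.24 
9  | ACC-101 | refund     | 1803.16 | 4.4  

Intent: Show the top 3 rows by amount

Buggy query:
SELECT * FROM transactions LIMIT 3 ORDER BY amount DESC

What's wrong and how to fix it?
Bug: LIMIT must come after ORDER BY

Fix: Sort with ORDER BY, then apply LIMIT

Corrected query:
SELECT * FROM transactions ORDER BY amount DESC LIMIT 3

Result:
id | account | kind       | amount  | fee 
---+---------+------------+---------+-----
8  | ACC-105 | transfer   | 4614.95 | 8.24
4  | ACC-101 | transfer   | 4294.67 | 7.91
1  | ACC-101 | withdrawal | 2055.98 | 7.14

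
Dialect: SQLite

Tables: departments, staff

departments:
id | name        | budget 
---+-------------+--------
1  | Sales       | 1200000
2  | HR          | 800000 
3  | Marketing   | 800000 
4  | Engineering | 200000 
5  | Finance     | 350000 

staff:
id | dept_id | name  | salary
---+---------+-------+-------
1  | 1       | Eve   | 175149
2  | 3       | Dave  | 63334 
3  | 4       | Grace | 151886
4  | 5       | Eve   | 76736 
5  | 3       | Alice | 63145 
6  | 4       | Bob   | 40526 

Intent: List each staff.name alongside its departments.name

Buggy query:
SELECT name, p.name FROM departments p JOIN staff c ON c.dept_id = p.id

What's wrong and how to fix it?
Bug: 'name' exists in both joined tables, so the database can't tell which one is meant

Fix: Qualify the column with its table alias (c.name)

Corrected query:
SELECT c.name, p.name FROM departments p JOIN staff c ON c.dept_id = p.id

Result:
name  | name       
------+------------
Eve   | Sales      
Dave  | Marketing  
Grace | Engineering
Eve   | Finance    
Alice | Marketing  
Bob   | Engineering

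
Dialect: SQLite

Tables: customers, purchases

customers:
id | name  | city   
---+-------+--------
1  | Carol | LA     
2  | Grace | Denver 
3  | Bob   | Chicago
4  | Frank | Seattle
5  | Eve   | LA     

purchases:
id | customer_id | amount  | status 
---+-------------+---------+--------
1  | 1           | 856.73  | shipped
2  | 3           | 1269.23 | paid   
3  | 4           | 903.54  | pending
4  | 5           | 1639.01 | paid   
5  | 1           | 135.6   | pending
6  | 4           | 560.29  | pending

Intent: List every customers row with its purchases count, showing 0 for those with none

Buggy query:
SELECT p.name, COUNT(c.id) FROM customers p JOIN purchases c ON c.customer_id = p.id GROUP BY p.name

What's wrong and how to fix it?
Bug: INNER JOIN drops customers rows that have no matching purchases rows

Fix: Switch to LEFT JOIN to retain unmatched parent rows

Corrected query:
SELECT p.name, COUNT(c.id) FROM customers p LEFT JOIN purchases c ON c.customer_id = p.id GROUP BY p.name

Result:
name  | COUNT(c.id)
------+------------
Bob   | 1          
Carol | 2          
Eve   | 1          
Frank | 2          
Grace | 0          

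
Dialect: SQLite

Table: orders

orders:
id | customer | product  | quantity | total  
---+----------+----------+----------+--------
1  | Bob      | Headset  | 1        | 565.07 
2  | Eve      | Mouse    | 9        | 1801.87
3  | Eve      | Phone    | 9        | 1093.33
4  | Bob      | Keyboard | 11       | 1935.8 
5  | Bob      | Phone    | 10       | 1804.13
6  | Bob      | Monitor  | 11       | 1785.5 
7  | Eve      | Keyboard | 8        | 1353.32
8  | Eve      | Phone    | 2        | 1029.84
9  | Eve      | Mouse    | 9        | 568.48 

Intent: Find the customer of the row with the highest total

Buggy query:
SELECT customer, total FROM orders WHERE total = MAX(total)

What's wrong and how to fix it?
Bug: MAX(total) is an aggregate and cannot be used directly in WHERE

Fix: Use a subquery: WHERE total = (SELECT MAX(total) FROM orders)

Corrected query:
SELECT customer, total FROM orders WHERE total = (SELECT MAX(total) FROM orders)

Result:
customer | total 
---------+-------
Bob      | 1935.8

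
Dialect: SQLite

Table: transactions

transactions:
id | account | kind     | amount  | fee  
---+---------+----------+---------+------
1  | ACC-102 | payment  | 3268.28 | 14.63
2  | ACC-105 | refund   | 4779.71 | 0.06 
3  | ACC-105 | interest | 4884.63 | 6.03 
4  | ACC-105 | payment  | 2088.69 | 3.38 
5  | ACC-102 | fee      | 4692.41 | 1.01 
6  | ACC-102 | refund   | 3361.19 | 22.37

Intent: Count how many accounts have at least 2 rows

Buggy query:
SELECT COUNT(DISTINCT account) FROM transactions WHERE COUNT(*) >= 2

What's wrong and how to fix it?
Bug: WHERE filters individual rows, not groups, so a group-level COUNT is invalid there

Fix: Use a subquery that GROUPs and filters with HAVING, then count its rows

Corrected query:
SELECT COUNT(*) FROM (SELECT account FROM transactions GROUP BY account HAVING COUNT(*) >= 2)

Result:
COUNT(*)
--------
2       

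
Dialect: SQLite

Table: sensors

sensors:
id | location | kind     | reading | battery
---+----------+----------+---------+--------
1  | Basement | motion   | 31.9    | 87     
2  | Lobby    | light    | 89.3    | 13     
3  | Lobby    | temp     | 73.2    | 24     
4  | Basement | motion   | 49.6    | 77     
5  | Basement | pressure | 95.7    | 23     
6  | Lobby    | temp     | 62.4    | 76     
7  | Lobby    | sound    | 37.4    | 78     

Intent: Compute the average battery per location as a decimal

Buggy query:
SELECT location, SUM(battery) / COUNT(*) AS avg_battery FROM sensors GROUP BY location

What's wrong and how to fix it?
Bug: SUM(battery) and COUNT(*) are both integers; the division truncates the fractional part

Fix: Multiply by 1.0 (or CAST to REAL) to force floating-point division

Corrected query:
SELECT location, SUM(battery) * 1.0 / COUNT(*) AS avg_battery FROM sensors GROUP BY location

Result:
location | avg_battery
---------+------------
Basement | 62.333333  
Lobby    | 47.75      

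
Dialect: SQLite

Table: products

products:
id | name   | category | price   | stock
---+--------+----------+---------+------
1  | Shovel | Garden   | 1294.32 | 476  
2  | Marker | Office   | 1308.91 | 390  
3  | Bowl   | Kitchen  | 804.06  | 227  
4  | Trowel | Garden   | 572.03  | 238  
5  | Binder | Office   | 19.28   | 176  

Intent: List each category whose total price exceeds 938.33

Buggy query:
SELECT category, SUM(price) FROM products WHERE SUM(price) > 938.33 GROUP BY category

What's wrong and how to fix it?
Bug: Aggregate functions cannot appear in a WHERE clause

Fix: Use HAVING (which filters groups after aggregation) instead of WHERE

Corrected query:
SELECT category, SUM(price) FROM products GROUP BY category HAVING SUM(price) > 938.33

Result:
category | SUM(price)
---------+-----------
Garden   | 1866.35   
Office   | 1328.19   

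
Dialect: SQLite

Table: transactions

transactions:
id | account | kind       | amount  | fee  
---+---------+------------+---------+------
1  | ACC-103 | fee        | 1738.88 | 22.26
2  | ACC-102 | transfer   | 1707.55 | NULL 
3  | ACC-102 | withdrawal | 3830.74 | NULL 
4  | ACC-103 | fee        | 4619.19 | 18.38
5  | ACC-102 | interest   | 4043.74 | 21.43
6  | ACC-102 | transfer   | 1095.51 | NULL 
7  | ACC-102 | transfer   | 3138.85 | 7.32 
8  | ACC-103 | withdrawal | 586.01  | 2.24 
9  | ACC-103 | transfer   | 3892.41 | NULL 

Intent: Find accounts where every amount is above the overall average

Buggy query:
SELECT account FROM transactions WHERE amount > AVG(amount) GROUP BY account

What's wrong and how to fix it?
Bug: AVG() is an aggregate; it can't sit directly in WHERE

Fix: Compute the overall average in a scalar subquery and compare each group's MIN against it in HAVING

Corrected query:
SELECT account FROM transactions GROUP BY account HAVING MIN(amount) > (SELECT AVG(amount) FROM transactions)

Result:
(no rows)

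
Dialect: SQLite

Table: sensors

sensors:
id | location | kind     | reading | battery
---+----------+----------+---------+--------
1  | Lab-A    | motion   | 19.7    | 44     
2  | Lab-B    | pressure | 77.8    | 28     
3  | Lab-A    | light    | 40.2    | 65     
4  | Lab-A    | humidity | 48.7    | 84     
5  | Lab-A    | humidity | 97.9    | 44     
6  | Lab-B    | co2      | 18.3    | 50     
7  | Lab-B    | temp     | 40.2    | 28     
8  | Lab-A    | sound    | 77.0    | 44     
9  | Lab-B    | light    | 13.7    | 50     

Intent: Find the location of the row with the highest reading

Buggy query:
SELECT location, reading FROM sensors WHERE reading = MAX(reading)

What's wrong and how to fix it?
Bug: WHERE is evaluated per row; an aggregate over the whole table isn't defined there

Fix: Use a subquery: WHERE reading = (SELECT MAX(reading) FROM sensors)

Corrected query:
SELECT location, reading FROM sensors WHERE reading = (SELECT MAX(reading) FROM sensors)

Result:
location | reading
---------+--------
Lab-A    | 97.9   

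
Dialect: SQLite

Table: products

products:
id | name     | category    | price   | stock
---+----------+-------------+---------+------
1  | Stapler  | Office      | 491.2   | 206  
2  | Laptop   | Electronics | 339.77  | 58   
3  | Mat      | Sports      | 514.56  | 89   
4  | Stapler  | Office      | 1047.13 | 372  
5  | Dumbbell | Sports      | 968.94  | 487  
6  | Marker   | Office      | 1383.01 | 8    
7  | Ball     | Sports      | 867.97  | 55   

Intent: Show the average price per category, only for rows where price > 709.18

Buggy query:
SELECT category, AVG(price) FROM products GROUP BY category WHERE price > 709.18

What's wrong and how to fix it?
Bug: Row-level WHERE must come before GROUP BY in the clause order

Fix: Move the WHERE clause before GROUP BY

Corrected query:
SELECT category, AVG(price) FROM products WHERE price > 709.18 GROUP BY category

Result:
category | AVG(price)
---------+-----------
Office   | 1215.07   
Sports   | 918.455   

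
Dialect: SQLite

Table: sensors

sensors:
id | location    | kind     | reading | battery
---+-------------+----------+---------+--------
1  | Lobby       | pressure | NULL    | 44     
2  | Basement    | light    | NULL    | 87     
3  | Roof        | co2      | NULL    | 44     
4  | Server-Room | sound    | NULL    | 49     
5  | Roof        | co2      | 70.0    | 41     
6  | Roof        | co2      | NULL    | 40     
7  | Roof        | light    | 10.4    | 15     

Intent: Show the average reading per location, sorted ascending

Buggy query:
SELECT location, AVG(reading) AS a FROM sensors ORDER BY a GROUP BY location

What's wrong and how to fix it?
Bug: GROUP BY must precede ORDER BY

Fix: Move ORDER BY to the end, after GROUP BY

Corrected query:
SELECT location, AVG(reading) AS a FROM sensors GROUP BY location ORDER BY a

Result:
location    | a   
------------+-----
Basement    | NULL
Lobby       | NULL
Server-Room | NULL
Roof        | 40.2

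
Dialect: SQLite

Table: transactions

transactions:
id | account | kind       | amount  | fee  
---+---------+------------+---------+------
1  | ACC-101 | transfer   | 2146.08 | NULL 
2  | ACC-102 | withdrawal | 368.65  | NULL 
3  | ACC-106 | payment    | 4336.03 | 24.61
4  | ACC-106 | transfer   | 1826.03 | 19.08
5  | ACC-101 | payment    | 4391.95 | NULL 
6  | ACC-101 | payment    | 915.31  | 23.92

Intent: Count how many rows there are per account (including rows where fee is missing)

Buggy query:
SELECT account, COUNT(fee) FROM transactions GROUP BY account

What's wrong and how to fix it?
Bug: COUNT(fee) skips NULLs, so groups with missing fee are undercounted

Fix: Replace COUNT(fee) with COUNT(*)

Corrected query:
SELECT account, COUNT(*) FROM transactions GROUP BY account

Result:
account | COUNT(*)
--------+---------
ACC-101 | 3       
ACC-102 | 1       
ACC-106 | 2       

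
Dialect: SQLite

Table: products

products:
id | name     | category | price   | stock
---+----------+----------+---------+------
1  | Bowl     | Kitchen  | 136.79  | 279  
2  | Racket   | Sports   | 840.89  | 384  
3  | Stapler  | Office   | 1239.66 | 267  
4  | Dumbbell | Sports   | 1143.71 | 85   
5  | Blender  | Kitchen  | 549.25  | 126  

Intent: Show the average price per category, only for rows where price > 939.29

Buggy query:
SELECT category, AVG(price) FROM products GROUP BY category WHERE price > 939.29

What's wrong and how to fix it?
Bug: WHERE cannot follow GROUP BY

Fix: Move the WHERE clause before GROUP BY

Corrected query:
SELECT category, AVG(price) FROM products WHERE price > 939.29 GROUP BY category

Result:
category | AVG(price)
---------+-----------
Office   | 1239.66   
Sports   | 1143.71   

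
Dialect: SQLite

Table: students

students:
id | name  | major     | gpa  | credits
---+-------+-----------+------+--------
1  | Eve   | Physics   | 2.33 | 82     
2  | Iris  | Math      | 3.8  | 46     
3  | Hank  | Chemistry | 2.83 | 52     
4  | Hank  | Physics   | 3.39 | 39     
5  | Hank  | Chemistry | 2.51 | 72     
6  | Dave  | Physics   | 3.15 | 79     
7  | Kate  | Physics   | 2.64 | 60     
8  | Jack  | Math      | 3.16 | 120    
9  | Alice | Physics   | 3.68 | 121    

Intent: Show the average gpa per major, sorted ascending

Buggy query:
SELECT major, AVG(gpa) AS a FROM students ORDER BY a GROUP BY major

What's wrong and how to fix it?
Bug: GROUP BY must precede ORDER BY

Fix: Move ORDER BY to the end, after GROUP BY

Corrected query:
SELECT major, AVG(gpa) AS a FROM students GROUP BY major ORDER BY a

Result:
major     | a    
----------+------
Chemistry | 2.67 
Physics   | 3.038
Math      | 3.48 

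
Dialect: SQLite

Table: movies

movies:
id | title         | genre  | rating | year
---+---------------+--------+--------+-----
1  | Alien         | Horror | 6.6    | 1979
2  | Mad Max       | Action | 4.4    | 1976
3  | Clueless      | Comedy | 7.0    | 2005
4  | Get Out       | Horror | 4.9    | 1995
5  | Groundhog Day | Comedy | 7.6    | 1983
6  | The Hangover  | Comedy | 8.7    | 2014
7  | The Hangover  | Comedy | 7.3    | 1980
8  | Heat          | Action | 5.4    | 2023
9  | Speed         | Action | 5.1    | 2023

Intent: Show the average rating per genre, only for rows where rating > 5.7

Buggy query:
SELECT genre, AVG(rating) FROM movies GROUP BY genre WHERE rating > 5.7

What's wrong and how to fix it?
Bug: Row-level WHERE must come before GROUP BY in the clause order

Fix: Place WHERE between FROM and GROUP BY

Corrected query:
SELECT genre, AVG(rating) FROM movies WHERE rating > 5.7 GROUP BY genre

Result:
genre  | AVG(rating)
-------+------------
Comedy | 7.65       
Horror | 6.6        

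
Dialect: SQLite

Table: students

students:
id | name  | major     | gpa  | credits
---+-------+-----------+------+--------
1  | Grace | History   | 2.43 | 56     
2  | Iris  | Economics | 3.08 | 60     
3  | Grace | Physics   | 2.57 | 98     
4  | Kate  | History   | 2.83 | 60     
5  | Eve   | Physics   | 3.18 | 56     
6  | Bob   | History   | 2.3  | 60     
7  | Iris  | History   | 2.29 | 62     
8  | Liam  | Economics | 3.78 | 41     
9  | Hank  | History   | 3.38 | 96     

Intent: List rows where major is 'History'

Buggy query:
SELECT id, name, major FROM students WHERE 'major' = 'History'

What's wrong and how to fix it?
Bug: 'major' in single quotes is a string literal, not the column; the comparison is literal-vs-literal and never true

Fix: Remove the quotes around the column name (or use double quotes for an identifier)

Corrected query:
SELECT id, name, major FROM students WHERE major = 'History'

Result:
id | name  | major  
---+-------+--------
1  | Grace | History
4  | Kate  | History
6  | Bob   | History
7  | Iris  | History
9  | Hank  | History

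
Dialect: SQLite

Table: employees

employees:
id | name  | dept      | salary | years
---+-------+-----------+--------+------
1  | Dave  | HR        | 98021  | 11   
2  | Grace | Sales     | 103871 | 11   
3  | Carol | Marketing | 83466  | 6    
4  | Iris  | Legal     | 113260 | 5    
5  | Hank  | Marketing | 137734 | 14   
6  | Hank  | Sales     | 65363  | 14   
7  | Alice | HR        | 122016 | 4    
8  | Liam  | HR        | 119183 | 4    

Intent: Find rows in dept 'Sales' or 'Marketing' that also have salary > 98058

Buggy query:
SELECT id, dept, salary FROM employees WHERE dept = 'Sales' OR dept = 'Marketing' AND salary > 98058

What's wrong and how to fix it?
Bug: AND binds tighter than OR, so this parses as dept = 'Sales' OR (dept = 'Marketing' AND salary > 98058)

Fix: Add parentheses around the OR so the AND applies to both alternatives

Corrected query:
SELECT id, dept, salary FROM employees WHERE (dept = 'Sales' OR dept = 'Marketing') AND salary > 98058

Result:
id | dept      | salary
---+-----------+-------
2  | Sales     | 103871
5  | Marketing | 137734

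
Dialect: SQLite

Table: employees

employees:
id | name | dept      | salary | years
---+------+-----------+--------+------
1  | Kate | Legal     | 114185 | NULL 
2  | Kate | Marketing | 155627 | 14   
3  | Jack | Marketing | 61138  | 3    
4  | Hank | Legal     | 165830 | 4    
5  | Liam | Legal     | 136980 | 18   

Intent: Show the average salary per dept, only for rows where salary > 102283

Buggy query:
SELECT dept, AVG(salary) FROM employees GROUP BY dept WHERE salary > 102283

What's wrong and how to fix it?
Bug: Row-level WHERE must come before GROUP BY in the clause order

Fix: Move the WHERE clause before GROUP BY

Corrected query:
SELECT dept, AVG(salary) FROM employees WHERE salary > 102283 GROUP BY dept

Result:
dept      | AVG(salary)  
----------+--------------
Legal     | 138998.333333
Marketing | 155627       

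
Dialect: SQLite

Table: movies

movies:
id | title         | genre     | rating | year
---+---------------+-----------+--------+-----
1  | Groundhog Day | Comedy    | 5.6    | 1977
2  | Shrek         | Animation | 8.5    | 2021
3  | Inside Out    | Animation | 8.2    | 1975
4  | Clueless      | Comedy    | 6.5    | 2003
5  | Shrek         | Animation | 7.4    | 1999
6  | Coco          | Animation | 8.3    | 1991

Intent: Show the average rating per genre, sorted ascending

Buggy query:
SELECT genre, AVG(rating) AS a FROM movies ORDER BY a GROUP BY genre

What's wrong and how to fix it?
Bug: GROUP BY must precede ORDER BY

Fix: Move ORDER BY to the end, after GROUP BY

Corrected query:
SELECT genre, AVG(rating) AS a FROM movies GROUP BY genre ORDER BY a

Result:
genre     | a   
----------+-----
Comedy    | 6.05
Animation | 8.1 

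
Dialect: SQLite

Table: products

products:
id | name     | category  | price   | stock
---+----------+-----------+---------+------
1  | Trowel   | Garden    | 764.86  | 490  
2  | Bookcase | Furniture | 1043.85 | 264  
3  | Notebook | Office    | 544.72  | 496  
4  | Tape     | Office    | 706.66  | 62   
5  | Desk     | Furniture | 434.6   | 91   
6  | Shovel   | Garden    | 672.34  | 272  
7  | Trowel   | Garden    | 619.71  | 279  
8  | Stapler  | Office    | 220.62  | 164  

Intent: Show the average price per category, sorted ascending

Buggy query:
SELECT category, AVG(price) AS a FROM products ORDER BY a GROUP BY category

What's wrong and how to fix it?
Bug: ORDER BY appears before GROUP BY; SQL clause order requires GROUP BY first

Fix: Move ORDER BY to the end, after GROUP BY

Corrected query:
SELECT category, AVG(price) AS a FROM products GROUP BY category ORDER BY a

Result:
category  | a         
----------+-----------
Office    | 490.666667
Garden    | 685.636667
Furniture | 739.225   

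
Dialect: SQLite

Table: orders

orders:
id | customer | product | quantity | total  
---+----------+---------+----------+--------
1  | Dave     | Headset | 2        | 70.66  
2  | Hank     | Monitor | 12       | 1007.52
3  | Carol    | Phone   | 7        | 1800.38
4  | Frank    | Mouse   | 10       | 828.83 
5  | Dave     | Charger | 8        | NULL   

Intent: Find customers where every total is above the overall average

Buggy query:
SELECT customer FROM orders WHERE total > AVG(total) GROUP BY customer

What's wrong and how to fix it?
Bug: WHERE evaluates per row before aggregation, so AVG() is unavailable

Fix: Compute the overall average in a scalar subquery and compare each group's MIN against it in HAVING

Corrected query:
SELECT customer FROM orders GROUP BY customer HAVING MIN(total) > (SELECT AVG(total) FROM orders)

Result:
customer
--------
Carol   
Hank    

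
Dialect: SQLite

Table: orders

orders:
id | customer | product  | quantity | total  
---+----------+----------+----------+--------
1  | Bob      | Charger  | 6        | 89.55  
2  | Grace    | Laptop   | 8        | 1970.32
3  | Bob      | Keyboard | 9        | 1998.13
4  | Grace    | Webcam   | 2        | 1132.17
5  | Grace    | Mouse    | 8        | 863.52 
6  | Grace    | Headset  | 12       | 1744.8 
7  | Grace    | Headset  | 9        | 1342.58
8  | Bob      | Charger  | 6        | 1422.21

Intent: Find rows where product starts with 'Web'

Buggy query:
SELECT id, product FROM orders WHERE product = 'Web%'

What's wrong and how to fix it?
Bug: Wildcards only work with LIKE; '=' treats '%' as a literal character

Fix: Replace '=' with LIKE so 'Web%' is treated as a pattern

Corrected query:
SELECT id, product FROM orders WHERE product LIKE 'Web%'

Result:
id | product
---+--------
4  | Webcam 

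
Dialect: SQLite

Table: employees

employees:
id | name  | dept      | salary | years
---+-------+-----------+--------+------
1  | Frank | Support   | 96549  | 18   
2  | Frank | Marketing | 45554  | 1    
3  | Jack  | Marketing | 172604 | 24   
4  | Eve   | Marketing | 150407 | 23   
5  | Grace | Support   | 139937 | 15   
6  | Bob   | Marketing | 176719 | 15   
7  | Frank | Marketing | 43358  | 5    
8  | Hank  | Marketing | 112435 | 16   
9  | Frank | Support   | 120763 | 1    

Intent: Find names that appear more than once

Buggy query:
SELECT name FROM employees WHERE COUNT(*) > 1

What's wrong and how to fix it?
Bug: WHERE can't reference COUNT(*); aggregates are computed after WHERE

Fix: Group first, then use HAVING for the count condition

Corrected query:
SELECT name FROM employees GROUP BY name HAVING COUNT(*) > 1

Result:
name 
-----
Frank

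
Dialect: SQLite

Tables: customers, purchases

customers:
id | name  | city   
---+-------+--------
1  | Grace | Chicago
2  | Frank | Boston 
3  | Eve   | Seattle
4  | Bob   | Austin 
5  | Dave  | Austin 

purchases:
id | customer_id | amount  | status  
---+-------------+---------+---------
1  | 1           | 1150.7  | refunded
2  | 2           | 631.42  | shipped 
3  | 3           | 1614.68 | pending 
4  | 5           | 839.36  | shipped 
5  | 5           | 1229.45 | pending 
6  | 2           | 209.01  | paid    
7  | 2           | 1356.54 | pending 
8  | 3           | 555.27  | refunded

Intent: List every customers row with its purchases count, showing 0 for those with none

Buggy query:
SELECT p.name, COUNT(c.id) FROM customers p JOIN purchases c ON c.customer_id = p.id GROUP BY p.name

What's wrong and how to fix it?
Bug: INNER JOIN drops customers rows that have no matching purchases rows

Fix: Use LEFT JOIN so parents without children still appear (COUNT(c.id) gives 0)

Corrected query:
SELECT p.name, COUNT(c.id) FROM customers p LEFT JOIN purchases c ON c.customer_id = p.id GROUP BY p.name

Result:
name  | COUNT(c.id)
------+------------
Bob   | 0          
Dave  | 2          
Eve   | 2          
Frank | 3          
Grace | 1          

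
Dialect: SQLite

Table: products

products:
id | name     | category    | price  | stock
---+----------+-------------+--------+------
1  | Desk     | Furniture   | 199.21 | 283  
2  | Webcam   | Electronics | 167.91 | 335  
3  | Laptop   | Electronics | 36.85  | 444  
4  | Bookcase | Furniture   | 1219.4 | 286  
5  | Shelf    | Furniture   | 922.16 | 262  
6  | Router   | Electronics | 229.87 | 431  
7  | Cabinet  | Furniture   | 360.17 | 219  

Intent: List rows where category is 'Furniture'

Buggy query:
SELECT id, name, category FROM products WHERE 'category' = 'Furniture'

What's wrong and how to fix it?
Bug: 'category' in single quotes is a string literal, not the column; the comparison is literal-vs-literal and never true

Fix: Remove the quotes around the column name (or use double quotes for an identifier)

Corrected query:
SELECT id, name, category FROM products WHERE category = 'Furniture'

Result:
id | name     | category 
---+----------+----------
1  | Desk     | Furniture
4  | Bookcase | Furniture
5  | Shelf    | Furniture
7  | Cabinet  | Furniture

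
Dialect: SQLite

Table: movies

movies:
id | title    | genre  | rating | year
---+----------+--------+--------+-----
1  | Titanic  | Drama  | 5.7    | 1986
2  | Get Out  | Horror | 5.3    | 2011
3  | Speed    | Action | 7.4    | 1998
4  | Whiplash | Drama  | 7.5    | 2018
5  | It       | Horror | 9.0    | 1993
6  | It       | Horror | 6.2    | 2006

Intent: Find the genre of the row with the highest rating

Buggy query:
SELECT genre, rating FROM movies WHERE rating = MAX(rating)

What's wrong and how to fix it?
Bug: WHERE is evaluated per row; an aggregate over the whole table isn't defined there

Fix: Use a subquery: WHERE rating = (SELECT MAX(rating) FROM movies)

Corrected query:
SELECT genre, rating FROM movies WHERE rating = (SELECT MAX(rating) FROM movies)

Result:
genre  | rating
-------+-------
Horror | 9     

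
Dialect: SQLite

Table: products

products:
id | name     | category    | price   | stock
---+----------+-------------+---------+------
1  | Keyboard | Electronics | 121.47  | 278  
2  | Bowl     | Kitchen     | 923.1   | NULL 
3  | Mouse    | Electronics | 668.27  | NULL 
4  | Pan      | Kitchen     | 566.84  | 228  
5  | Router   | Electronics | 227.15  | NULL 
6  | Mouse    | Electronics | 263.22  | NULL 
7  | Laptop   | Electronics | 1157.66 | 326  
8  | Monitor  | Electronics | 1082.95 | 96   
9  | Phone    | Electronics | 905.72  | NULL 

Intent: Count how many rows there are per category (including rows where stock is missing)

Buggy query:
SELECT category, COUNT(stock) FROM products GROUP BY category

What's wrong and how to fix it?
Bug: COUNT(column) counts non-NULL values only; rows with NULL stock aren't counted

Fix: Use COUNT(*) to count all rows regardless of NULL

Corrected query:
SELECT category, COUNT(*) FROM products GROUP BY category

Result:
category    | COUNT(*)
------------+---------
Electronics | 7       
Kitchen     | 2       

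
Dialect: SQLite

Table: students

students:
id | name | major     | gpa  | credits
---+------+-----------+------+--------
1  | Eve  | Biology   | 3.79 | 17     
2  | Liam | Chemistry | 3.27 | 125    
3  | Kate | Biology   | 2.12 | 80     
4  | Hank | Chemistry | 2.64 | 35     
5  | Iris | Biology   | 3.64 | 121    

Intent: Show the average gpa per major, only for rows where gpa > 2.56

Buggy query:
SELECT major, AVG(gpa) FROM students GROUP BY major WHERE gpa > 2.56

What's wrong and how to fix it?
Bug: Row-level WHERE must come before GROUP BY in the clause order

Fix: Place WHERE between FROM and GROUP BY

Corrected query:
SELECT major, AVG(gpa) FROM students WHERE gpa > 2.56 GROUP BY major

Result:
major     | AVG(gpa)
----------+---------
Biology   | 3.715   
Chemistry | 2.955   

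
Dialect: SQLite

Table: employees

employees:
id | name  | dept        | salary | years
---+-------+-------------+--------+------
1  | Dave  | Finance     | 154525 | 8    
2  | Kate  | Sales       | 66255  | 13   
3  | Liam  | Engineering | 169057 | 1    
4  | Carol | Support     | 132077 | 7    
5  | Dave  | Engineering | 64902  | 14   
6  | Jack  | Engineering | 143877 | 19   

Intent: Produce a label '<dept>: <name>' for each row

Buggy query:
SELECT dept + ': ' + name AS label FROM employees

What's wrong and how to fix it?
Bug: '+' is numeric addition; on text columns SQLite converts them to 0 instead of concatenating

Fix: Replace + with || to concatenate text

Corrected query:
SELECT dept || ': ' || name AS label FROM employees

Result:
label            
-----------------
Finance: Dave    
Sales: Kate      
Engineering: Liam
Support: Carol   
Engineering: Dave
Engineering: Jack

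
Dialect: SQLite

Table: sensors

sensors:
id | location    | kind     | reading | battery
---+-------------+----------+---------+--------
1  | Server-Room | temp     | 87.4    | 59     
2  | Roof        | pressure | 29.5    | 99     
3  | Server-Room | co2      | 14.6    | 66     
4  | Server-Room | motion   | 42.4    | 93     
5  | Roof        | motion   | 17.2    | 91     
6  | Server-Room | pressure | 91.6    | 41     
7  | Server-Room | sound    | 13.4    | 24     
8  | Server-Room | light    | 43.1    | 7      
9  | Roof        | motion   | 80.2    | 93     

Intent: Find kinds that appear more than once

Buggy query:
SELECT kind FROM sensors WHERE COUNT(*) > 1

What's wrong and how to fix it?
Bug: COUNT(*) is an aggregate and cannot be used in WHERE

Fix: Group first, then use HAVING for the count condition

Corrected query:
SELECT kind FROM sensors GROUP BY kind HAVING COUNT(*) > 1

Result:
kind    
--------
motion  
pressure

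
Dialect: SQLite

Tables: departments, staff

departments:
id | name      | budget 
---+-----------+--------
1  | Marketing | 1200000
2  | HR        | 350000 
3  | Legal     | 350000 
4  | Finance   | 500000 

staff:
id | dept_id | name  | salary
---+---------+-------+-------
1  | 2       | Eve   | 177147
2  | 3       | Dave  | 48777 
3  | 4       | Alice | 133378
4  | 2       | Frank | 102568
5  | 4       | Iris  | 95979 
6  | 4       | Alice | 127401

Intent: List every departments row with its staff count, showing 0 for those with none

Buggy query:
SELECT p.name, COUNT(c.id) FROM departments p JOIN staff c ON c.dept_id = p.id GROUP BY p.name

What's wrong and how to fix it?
Bug: INNER JOIN drops departments rows that have no matching staff rows

Fix: Use LEFT JOIN so parents without children still appear (COUNT(c.id) gives 0)

Corrected query:
SELECT p.name, COUNT(c.id) FROM departments p LEFT JOIN staff c ON c.dept_id = p.id GROUP BY p.name

Result:
name      | COUNT(c.id)
----------+------------
Finance   | 3          
HR        | 2          
Legal     | 1          
Marketing | 0          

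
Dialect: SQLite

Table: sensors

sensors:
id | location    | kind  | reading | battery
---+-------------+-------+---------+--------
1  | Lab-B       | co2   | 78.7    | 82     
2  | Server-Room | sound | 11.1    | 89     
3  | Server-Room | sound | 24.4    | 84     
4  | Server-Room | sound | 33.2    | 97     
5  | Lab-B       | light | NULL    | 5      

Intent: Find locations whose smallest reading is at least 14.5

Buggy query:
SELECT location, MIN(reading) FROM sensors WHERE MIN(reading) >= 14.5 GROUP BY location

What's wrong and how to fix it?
Bug: MIN() in WHERE is a misuse of aggregate

Fix: Replace WHERE with HAVING after the GROUP BY

Corrected query:
SELECT location, MIN(reading) FROM sensors GROUP BY location HAVING MIN(reading) >= 14.5

Result:
location | MIN(reading)
---------+-------------
Lab-B    | 78.7        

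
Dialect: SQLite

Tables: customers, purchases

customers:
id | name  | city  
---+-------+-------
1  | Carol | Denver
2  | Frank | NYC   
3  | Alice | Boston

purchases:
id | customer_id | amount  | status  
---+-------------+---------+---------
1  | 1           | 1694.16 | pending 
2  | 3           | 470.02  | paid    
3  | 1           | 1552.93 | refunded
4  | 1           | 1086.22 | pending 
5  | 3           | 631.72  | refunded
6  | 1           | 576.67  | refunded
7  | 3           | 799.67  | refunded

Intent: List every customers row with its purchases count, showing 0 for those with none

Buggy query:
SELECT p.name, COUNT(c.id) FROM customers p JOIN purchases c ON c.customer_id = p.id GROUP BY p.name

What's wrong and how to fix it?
Bug: An inner join excludes parents with zero children

Fix: Switch to LEFT JOIN to retain unmatched parent rows

Corrected query:
SELECT p.name, COUNT(c.id) FROM customers p LEFT JOIN purchases c ON c.customer_id = p.id GROUP BY p.name

Result:
name  | COUNT(c.id)
------+------------
Alice | 3          
Carol | 4          
Frank | 0          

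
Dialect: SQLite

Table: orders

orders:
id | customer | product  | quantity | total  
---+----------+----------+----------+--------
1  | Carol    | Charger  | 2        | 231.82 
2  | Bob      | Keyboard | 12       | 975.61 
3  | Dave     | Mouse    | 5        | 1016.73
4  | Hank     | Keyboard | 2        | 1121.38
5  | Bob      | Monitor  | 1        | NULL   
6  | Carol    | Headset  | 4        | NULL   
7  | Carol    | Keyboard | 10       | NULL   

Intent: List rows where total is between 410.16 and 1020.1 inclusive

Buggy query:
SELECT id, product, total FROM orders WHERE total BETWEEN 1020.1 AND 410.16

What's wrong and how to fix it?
Bug: BETWEEN expects the lower bound first; with 1020.1 AND 410.16 the range is empty

Fix: Write BETWEEN 410.16 AND 1020.1

Corrected query:
SELECT id, product, total FROM orders WHERE total BETWEEN 410.16 AND 1020.1

Result:
id | product  | total  
---+----------+--------
2  | Keyboard | 975.61 
3  | Mouse    | 1016.73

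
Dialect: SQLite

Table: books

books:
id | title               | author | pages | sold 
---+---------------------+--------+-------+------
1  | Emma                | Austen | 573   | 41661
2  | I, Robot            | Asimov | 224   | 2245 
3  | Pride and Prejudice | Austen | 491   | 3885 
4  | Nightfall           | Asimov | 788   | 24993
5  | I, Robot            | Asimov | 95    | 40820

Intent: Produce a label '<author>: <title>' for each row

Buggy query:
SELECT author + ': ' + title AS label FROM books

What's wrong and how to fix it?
Bug: SQLite uses || for string concatenation; + coerces text to numbers (yielding 0)

Fix: Replace + with || to concatenate text

Corrected query:
SELECT author || ': ' || title AS label FROM books

Result:
label                      
---------------------------
Austen: Emma               
Asimov: I, Robot           
Austen: Pride and Prejudice
Asimov: Nightfall          
Asimov: I, Robot           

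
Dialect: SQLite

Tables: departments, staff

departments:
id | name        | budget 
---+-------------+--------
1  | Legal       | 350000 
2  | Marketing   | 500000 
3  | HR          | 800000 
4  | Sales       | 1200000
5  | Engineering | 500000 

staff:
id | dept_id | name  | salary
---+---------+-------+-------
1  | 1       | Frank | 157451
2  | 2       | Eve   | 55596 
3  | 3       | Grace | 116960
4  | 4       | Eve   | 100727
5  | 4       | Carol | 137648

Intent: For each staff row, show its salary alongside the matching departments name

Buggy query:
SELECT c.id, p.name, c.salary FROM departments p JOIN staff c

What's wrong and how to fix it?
Bug: Missing join condition: each staff row is matched to all departments rows instead of just its own

Fix: Specify the join condition linking the foreign key to the parent id

Corrected query:
SELECT c.id, p.name, c.salary FROM departments p JOIN staff c ON c.dept_id = p.id

Result:
id | name      | salary
---+-----------+-------
1  | Legal     | 157451
2  | Marketing | 55596 
3  | HR        | 116960
4  | Sales     | 100727
5  | Sales     | 137648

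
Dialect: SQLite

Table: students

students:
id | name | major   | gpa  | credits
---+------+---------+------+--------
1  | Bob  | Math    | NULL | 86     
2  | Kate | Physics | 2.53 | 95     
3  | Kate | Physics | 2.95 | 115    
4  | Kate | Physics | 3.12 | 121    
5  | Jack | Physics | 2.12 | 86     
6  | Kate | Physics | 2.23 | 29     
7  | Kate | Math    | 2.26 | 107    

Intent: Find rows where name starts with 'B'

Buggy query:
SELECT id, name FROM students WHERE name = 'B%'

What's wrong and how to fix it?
Bug: '=' compares the literal string including the % character; pattern matching needs LIKE

Fix: Use LIKE for wildcard pattern matching

Corrected query:
SELECT id, name FROM students WHERE name LIKE 'B%'

Result:
id | name
---+-----
1  | Bob 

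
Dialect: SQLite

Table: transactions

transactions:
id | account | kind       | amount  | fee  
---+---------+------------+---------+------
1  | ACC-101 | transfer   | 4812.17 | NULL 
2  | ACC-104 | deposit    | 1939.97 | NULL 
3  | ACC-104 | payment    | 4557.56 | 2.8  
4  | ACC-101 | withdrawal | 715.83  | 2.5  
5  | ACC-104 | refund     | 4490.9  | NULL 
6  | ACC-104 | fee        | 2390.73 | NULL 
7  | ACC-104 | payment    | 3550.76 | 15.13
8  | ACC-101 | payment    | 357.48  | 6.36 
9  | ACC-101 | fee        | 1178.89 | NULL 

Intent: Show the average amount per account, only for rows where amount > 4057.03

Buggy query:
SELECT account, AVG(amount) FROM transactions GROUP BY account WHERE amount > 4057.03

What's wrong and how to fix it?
Bug: WHERE cannot follow GROUP BY

Fix: Place WHERE between FROM and GROUP BY

Corrected query:
SELECT account, AVG(amount) FROM transactions WHERE amount > 4057.03 GROUP BY account

Result:
account | AVG(amount)
--------+------------
ACC-101 | 4812.17    
ACC-104 | 4524.23    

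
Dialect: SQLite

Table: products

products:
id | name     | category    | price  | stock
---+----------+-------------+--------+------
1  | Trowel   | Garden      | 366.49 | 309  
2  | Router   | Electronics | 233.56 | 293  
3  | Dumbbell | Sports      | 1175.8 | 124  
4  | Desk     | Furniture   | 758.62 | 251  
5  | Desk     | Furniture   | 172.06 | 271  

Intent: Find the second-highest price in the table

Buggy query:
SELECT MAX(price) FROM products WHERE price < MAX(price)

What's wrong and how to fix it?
Bug: The inner MAX is an aggregate inside WHERE, which is not allowed

Fix: Compute the overall MAX in a subquery, then take MAX of rows below it

Corrected query:
SELECT MAX(price) FROM products WHERE price < (SELECT MAX(price) FROM products)

Result:
MAX(price)
----------
758.62    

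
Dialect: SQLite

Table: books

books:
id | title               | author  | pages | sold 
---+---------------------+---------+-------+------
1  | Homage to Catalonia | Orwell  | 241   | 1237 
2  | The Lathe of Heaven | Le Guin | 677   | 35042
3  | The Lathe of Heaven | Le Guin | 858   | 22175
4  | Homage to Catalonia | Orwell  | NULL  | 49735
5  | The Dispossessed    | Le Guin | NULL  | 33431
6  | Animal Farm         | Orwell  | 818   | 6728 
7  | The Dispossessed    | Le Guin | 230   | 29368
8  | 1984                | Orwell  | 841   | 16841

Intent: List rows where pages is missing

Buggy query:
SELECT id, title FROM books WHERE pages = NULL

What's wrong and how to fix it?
Bug: '= NULL' is always unknown in SQL three-valued logic, so no rows match

Fix: Use IS NULL to test for NULL

Corrected query:
SELECT id, title FROM books WHERE pages IS NULL

Result:
id | title              
---+--------------------
4  | Homage to Catalonia
5  | The Dispossessed   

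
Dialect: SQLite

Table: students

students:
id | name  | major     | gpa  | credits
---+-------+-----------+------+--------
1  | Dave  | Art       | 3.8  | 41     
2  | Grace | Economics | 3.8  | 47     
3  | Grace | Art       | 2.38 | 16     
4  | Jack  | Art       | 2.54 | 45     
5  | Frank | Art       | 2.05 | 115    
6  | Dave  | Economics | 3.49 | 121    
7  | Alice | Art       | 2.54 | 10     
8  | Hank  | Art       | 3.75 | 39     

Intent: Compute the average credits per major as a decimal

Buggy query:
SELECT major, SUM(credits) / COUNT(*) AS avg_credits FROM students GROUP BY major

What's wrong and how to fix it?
Bug: Both operands are integers, so '/' performs integer division and truncates

Fix: Multiply by 1.0 (or CAST to REAL) to force floating-point division

Corrected query:
SELECT major, SUM(credits) * 1.0 / COUNT(*) AS avg_credits FROM students GROUP BY major

Result:
major     | avg_credits
----------+------------
Art       | 44.333333  
Economics | 84         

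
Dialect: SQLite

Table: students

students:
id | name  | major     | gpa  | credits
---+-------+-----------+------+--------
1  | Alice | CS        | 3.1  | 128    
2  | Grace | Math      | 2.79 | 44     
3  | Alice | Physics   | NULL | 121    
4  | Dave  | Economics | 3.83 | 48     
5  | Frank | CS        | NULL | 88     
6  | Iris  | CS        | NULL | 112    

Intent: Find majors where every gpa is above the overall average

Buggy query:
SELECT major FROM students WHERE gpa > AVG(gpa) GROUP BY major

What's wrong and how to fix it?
Bug: AVG() is an aggregate; it can't sit directly in WHERE

Fix: Compute the overall average in a scalar subquery and compare each group's MIN against it in HAVING

Corrected query:
SELECT major FROM students GROUP BY major HAVING MIN(gpa) > (SELECT AVG(gpa) FROM students)

Result:
major    
---------
Economics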